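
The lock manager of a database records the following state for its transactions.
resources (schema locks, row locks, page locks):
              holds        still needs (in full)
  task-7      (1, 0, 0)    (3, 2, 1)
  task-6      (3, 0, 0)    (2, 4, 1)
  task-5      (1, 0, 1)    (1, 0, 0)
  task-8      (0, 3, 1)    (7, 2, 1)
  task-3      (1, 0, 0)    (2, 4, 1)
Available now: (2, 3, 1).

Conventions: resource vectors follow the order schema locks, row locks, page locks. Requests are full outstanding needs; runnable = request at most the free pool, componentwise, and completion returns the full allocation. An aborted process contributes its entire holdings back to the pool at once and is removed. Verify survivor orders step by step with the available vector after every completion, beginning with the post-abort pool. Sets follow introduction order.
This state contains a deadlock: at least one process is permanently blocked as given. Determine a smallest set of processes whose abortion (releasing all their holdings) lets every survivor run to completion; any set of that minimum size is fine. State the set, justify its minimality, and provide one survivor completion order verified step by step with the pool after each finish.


Minimum abort set: task-6.
Key observation: aborting task-6 returns (3, 0, 0), and task-8 — hopeless before — runs at step 3 with the returned capacity in the pool.
No smaller set exists: with zero aborts the deadlock remains.
Survivors finish in the order: task-7, task-5, task-8, task-3. Walking it through (pool after the aborts first):
  pool = (5, 3, 1)
  task-7 needs (3, 2, 1) <= (5, 3, 1) -> finishes; pool += (1, 0, 0) = (6, 3, 1)
  task-5 needs (1, 0, 0) <= (6, 3, 1) -> finishes; pool += (1, 0, 1) = (7, 3, 2)
  task-8 needs (7, 2, 1) <= (7, 3, 2) -> finishes; pool += (0, 3, 1) = (7, 6, 3)
  task-3 needs (2, 4, 1) <= (7, 6, 3) -> finishes; pool += (1, 0, 0) = (8, 6, 3)


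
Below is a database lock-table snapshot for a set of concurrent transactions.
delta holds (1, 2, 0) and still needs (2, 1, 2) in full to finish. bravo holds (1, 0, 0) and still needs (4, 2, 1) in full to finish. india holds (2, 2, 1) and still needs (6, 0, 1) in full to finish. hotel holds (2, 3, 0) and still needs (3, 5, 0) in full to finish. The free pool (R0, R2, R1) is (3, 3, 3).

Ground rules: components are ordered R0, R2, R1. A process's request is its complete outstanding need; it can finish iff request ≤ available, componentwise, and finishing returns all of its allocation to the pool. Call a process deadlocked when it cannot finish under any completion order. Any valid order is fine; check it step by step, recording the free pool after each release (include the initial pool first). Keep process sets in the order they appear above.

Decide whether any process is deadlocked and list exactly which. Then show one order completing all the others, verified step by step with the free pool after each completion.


No process is deadlocked.
Key observation: beginning at delta, releases accumulate fast enough that every process eventually fits.
The rest can finish in the order delta, bravo, hotel, india. Walking it through:
  pool = (3, 3, 3)
  delta: need (2, 1, 2) fits (3, 3, 3); releases (1, 2, 0), pool now (4, 5, 3)
  bravo: need (4, 2, 1) fits (4, 5, 3); releases (1, 0, 0), pool now (5, 5, 3)
  hotel: need (3, 5, 0) fits (5, 5, 3); releases (2, 3, 0), pool now (7, 8, 3)
  india: need (6, 0, 1) fits (7, 8, 3); releases (2, 2, 1), pool now (9, 10, 4)


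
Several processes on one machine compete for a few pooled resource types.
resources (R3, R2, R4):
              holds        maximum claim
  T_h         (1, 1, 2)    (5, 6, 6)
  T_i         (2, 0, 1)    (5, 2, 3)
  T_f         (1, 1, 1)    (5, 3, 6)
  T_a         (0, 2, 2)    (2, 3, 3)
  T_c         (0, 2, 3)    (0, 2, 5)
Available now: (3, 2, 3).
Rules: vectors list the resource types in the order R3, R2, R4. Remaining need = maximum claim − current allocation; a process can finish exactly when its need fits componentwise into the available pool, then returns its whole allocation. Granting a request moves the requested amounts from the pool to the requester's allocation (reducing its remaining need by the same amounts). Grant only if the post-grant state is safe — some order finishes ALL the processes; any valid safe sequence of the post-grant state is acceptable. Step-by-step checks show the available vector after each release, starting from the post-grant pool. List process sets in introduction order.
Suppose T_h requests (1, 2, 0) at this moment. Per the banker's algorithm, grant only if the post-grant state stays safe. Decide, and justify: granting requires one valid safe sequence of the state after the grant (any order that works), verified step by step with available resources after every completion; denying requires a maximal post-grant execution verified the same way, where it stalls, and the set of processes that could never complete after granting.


DENY — the pretend-granted state is unsafe.
Key observation: R3 is the bottleneck — with T_c, T_a done the pool holds (2, 4, 8), short of every remaining need.
On the post-grant state, T_c, T_a is a maximal run — nothing extends it. Check, step by step:
  pool = (2, 0, 3)
  T_c needs (0, 0, 2) <= (2, 0, 3) -> finishes; pool += (0, 2, 3) = (2, 2, 6)
  T_a needs (2, 1, 1) <= (2, 2, 6) -> finishes; pool += (0, 2, 2) = (2, 4, 8)
  T_h still needs (3, 3, 4) but only (2, 4, 8) is free — short on R3
  T_i still needs (3, 2, 2) but only (2, 4, 8) is free — short on R3
  T_f still needs (4, 2, 5) but only (2, 4, 8) is free — short on R3
Post-grant, the permanently blocked set is T_h, T_i and T_f.


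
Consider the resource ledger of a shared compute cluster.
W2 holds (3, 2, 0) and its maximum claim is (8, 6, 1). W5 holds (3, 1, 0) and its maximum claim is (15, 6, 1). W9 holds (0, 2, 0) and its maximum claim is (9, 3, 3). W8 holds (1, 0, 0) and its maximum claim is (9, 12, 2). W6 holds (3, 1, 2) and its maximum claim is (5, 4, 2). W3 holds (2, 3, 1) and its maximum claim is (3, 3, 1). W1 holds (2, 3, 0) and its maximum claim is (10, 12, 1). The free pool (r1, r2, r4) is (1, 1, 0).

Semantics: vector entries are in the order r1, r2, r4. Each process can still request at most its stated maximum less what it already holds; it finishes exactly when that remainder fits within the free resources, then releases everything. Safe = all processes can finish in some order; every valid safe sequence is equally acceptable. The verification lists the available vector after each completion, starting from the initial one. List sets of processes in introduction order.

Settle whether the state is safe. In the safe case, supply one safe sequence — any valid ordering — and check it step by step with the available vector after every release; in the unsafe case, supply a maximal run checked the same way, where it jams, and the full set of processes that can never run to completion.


SAFE. One safe sequence: W3, W6, W2, W9, W1, W8, W5.
Key observation: W3 marks the first exact bind of the order: its need (1, 0, 0) fits the free (1, 1, 0) with zero slack on a requested resource.
Step-by-step check:
  pool = (1, 1, 0)
  run W3 (needs (1, 0, 0), free (1, 1, 0)); after release of (2, 3, 1) the pool is (3, 4, 1)
  run W6 (needs (2, 3, 0), free (3, 4, 1)); after release of (3, 1, 2) the pool is (6, 5, 3)
  run W2 (needs (5, 4, 1), free (6, 5, 3)); after release of (3, 2, 0) the pool is (9, 7, 3)
  run W9 (needs (9, 1, 3), free (9, 7, 3)); after release of (0, 2, 0) the pool is (9, 9, 3)
  run W1 (needs (8, 9, 1), free (9, 9, 3)); after release of (2, 3, 0) the pool is (11, 12, 3)
  run W8 (needs (8, 12, 2), free (11, 12, 3)); after release of (1, 0, 0) the pool is (12, 12, 3)
  run W5 (needs (12, 5, 1), free (12, 12, 3)); after release of (3, 1, 0) the pool is (15, 13, 3)


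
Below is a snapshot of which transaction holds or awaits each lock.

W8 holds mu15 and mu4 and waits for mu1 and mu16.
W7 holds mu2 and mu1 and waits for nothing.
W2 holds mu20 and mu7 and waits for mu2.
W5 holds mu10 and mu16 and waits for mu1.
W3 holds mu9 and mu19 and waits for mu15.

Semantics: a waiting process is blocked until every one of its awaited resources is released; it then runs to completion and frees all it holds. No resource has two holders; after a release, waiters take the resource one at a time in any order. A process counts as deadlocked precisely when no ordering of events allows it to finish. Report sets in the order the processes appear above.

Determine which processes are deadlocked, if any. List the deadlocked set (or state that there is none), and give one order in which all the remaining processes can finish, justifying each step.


The deadlocked set is empty.
Key observation: the waits form no ring: some process can always run, and its releases unblock the others one by one.
A valid finishing order for the others: W7, W2, W5, W8, W3.
Verifying each step:
  W7 waits on nothing -> runs at once and releases mu2 and mu1
  W2 waits on mu2 — all released -> runs and releases mu20 and mu7
  W5 waits on mu1 — all released -> runs and releases mu10 and mu16
  W8 waits on mu1 and mu16 — all released -> runs and releases mu15 and mu4
  W3 waits on mu15 — all released -> runs and releases mu9 and mu19


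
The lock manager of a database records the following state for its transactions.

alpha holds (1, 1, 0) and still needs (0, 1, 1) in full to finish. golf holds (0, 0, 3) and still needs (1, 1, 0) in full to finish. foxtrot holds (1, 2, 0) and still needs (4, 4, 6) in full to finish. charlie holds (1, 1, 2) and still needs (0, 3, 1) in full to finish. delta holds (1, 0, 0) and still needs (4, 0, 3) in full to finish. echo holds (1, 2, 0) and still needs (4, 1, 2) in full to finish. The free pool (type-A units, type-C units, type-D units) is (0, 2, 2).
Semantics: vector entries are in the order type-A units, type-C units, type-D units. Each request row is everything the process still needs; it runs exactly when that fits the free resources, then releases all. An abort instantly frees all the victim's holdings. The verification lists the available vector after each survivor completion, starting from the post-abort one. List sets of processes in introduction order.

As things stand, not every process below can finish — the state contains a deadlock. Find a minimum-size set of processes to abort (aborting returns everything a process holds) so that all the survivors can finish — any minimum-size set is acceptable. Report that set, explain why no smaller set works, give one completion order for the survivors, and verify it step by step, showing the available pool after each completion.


Abort foxtrot and echo.
Key observation: before aborting foxtrot and echo, delta was permanently blocked — no order could ever run it; afterwards it completes at step 4.
No one abort is enough; case by case: alpha alone leaves foxtrot blocked (short on type-A units); golf alone leaves foxtrot blocked (short on type-A units); foxtrot alone leaves delta blocked (short on type-A units); charlie alone leaves foxtrot blocked (short on type-A units); delta alone leaves foxtrot blocked (short on type-A units); echo alone leaves foxtrot blocked (short on type-A units).
Survivors finish in the order: alpha, charlie, golf, delta. Walking it through (pool after the aborts first):
  pool = (2, 6, 2)
  alpha needs (0, 1, 1) <= (2, 6, 2) -> finishes; pool += (1, 1, 0) = (3, 7, 2)
  charlie needs (0, 3, 1) <= (3, 7, 2) -> finishes; pool += (1, 1, 2) = (4, 8, 4)
  golf needs (1, 1, 0) <= (4, 8, 4) -> finishes; pool += (0, 0, 3) = (4, 8, 7)
  delta needs (4, 0, 3) <= (4, 8, 7) -> finishes; pool += (1, 0, 0) = (5, 8, 7)


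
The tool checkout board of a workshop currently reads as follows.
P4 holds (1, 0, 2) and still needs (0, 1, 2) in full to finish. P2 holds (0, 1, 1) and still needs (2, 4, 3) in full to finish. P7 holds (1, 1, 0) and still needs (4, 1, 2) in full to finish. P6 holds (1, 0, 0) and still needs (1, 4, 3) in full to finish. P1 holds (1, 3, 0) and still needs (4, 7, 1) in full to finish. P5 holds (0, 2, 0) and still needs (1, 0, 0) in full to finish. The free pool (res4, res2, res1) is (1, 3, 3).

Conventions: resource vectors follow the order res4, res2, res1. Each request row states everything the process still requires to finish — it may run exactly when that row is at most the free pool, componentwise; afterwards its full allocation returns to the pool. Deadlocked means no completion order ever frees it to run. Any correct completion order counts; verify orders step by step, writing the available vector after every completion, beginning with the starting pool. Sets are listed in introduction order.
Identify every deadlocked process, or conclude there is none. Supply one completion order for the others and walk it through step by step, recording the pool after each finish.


Deadlocked set: P7 and P1.
Key observation: the wall is res4: completing P5, P6, P4, P2 brings the pool only to (3, 6, 6), and all the rest need more.
The rest can finish in the order P5, P6, P4, P2. Step-by-step check:
  pool = (1, 3, 3)
  run P5 (needs (1, 0, 0), free (1, 3, 3)); after release of (0, 2, 0) the pool is (1, 5, 3)
  run P6 (needs (1, 4, 3), free (1, 5, 3)); after release of (1, 0, 0) the pool is (2, 5, 3)
  run P4 (needs (0, 1, 2), free (2, 5, 3)); after release of (1, 0, 2) the pool is (3, 5, 5)
  run P2 (needs (2, 4, 3), free (3, 5, 5)); after release of (0, 1, 1) the pool is (3, 6, 6)
The blocked processes can never fit:
  blocked: P7 wants (4, 1, 2), pool (3, 6, 6) — not enough res4
  blocked: P1 wants (4, 7, 1), pool (3, 6, 6) — not enough res4 and res2


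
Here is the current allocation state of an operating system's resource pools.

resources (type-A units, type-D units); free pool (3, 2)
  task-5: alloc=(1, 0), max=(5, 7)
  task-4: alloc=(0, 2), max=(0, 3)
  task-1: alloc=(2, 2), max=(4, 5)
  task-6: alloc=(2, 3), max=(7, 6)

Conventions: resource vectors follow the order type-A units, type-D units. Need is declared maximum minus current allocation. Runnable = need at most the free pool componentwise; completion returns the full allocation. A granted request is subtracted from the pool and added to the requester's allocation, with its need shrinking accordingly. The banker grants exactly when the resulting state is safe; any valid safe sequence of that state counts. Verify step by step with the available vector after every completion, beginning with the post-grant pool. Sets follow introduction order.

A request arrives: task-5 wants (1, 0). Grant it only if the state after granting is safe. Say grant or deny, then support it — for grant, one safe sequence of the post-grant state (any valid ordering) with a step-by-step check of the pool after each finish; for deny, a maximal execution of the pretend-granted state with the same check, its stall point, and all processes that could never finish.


DENY: after the grant no complete ordering would exist.
Key observation: after task-4, task-1 the pool peaks at (4, 6), and each blocked process is short somewhere: task-5 on type-D units; task-6 on type-A units.
After a pretend grant, a maximal execution: task-4, task-1 — then nothing else fits. Step-by-step check:
  pool = (2, 2)
  task-4 needs (0, 1) <= (2, 2) -> finishes; pool += (0, 2) = (2, 4)
  task-1 needs (2, 3) <= (2, 4) -> finishes; pool += (2, 2) = (4, 6)
  task-5 still needs (3, 7) but only (4, 6) is free — short on type-D units
  task-6 still needs (5, 3) but only (4, 6) is free — short on type-A units
Had the request been granted, task-5 and task-6 could never finish.


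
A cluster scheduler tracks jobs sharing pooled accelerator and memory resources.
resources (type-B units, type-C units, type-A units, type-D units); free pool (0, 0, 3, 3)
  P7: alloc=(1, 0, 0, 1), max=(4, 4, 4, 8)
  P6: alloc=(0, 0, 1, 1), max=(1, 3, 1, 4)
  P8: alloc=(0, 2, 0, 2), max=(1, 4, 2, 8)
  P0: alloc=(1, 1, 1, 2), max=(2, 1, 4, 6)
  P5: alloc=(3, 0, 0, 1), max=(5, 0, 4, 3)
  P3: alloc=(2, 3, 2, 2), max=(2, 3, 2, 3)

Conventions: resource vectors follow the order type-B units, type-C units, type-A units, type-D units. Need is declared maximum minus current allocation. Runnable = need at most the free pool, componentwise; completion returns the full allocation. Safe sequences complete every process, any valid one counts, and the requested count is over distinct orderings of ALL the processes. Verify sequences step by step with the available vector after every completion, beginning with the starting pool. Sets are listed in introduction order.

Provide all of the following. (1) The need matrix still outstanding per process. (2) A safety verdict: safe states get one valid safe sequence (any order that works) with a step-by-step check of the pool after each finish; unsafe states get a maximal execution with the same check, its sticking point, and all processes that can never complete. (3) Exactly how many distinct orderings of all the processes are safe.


(1) Remaining need (order type-B units, type-C units, type-A units, type-D units):
  P7: (3, 4, 4, 7)
  P6: (1, 3, 0, 3)
  P8: (1, 2, 2, 6)
  P0: (1, 0, 3, 4)
  P5: (2, 0, 4, 2)
  P3: (0, 0, 0, 1)
(2) SAFE — a valid safe sequence is P3, P6, P5, P0, P7, P8.
Key observation: the order's first zero-slack moment is P6 ((1, 3, 0, 3) needed, (2, 3, 5, 5) free — a requested resource with nothing to spare).
Walking it through:
  pool = (0, 0, 3, 3)
  P3 needs (0, 0, 0, 1) <= (0, 0, 3, 3) -> finishes; pool += (2, 3, 2, 2) = (2, 3, 5, 5)
  P6 needs (1, 3, 0, 3) <= (2, 3, 5, 5) -> finishes; pool += (0, 0, 1, 1) = (2, 3, 6, 6)
  P5 needs (2, 0, 4, 2) <= (2, 3, 6, 6) -> finishes; pool += (3, 0, 0, 1) = (5, 3, 6, 7)
  P0 needs (1, 0, 3, 4) <= (5, 3, 6, 7) -> finishes; pool += (1, 1, 1, 2) = (6, 4, 7, 9)
  P7 needs (3, 4, 4, 7) <= (6, 4, 7, 9) -> finishes; pool += (1, 0, 0, 1) = (7, 4, 7, 10)
  P8 needs (1, 2, 2, 6) <= (7, 4, 7, 10) -> finishes; pool += (0, 2, 0, 2) = (7, 6, 7, 12)
(3) Exactly 54 of the possible complete orderings are safe sequences.


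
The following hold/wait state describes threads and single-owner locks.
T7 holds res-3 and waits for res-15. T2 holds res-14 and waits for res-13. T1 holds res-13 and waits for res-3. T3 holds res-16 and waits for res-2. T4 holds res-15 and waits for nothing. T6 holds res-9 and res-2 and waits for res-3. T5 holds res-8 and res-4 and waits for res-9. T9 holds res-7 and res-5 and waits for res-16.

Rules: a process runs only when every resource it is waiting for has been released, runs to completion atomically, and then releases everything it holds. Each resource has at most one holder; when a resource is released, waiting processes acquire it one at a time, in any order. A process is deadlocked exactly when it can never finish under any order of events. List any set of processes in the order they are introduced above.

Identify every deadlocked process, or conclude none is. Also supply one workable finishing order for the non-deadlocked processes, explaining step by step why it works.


No process is deadlocked.
Key observation: all waits point, directly or indirectly, at processes that can finish, so nothing is permanently blocked.
The rest can finish in the order T4, T7, T1, T6, T5, T3, T9, T2.
Step-by-step check:
  run T4 (it waits on nothing); releases res-15
  run T7 (all its waits — res-15 — are resolved); releases res-3
  run T1 (all its waits — res-3 — are resolved); releases res-13
  run T6 (all its waits — res-3 — are resolved); releases res-9 and res-2
  run T5 (all its waits — res-9 — are resolved); releases res-8 and res-4
  run T3 (all its waits — res-2 — are resolved); releases res-16
  run T9 (all its waits — res-16 — are resolved); releases res-7 and res-5
  run T2 (all its waits — res-13 — are resolved); releases res-14


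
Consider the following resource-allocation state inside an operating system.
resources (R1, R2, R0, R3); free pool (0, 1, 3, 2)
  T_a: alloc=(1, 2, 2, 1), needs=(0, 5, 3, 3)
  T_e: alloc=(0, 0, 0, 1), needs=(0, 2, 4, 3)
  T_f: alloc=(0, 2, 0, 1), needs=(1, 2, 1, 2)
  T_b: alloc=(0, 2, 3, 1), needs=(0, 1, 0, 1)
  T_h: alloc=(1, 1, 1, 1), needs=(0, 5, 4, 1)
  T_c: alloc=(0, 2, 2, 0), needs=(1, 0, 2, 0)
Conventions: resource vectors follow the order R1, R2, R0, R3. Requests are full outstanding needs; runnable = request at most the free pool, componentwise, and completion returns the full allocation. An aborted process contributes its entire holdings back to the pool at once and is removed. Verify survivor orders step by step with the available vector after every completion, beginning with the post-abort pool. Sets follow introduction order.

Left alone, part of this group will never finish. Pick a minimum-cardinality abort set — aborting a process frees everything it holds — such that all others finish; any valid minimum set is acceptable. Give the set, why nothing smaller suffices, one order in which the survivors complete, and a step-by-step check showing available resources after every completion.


Abort T_h.
Key observation: T_c had no path to completion before; after the abort of T_h ((1, 1, 1, 1) returned), step 1 is where it fits.
No smaller set exists: with zero aborts the deadlock remains.
Survivors finish in the order: T_c, T_f, T_a, T_e, T_b. Check, step by step (pool after the aborts first):
  pool = (1, 2, 4, 3)
  T_c: need (1, 0, 2, 0) fits (1, 2, 4, 3); releases (0, 2, 2, 0), pool now (1, 4, 6, 3)
  T_f: need (1, 2, 1, 2) fits (1, 4, 6, 3); releases (0, 2, 0, 1), pool now (1, 6, 6, 4)
  T_a: need (0, 5, 3, 3) fits (1, 6, 6, 4); releases (1, 2, 2, 1), pool now (2, 8, 8, 5)
  T_e: need (0, 2, 4, 3) fits (2, 8, 8, 5); releases (0, 0, 0, 1), pool now (2, 8, 8, 6)
  T_b: need (0, 1, 0, 1) fits (2, 8, 8, 6); releases (0, 2, 3, 1), pool now (2, 10, 11, 7)


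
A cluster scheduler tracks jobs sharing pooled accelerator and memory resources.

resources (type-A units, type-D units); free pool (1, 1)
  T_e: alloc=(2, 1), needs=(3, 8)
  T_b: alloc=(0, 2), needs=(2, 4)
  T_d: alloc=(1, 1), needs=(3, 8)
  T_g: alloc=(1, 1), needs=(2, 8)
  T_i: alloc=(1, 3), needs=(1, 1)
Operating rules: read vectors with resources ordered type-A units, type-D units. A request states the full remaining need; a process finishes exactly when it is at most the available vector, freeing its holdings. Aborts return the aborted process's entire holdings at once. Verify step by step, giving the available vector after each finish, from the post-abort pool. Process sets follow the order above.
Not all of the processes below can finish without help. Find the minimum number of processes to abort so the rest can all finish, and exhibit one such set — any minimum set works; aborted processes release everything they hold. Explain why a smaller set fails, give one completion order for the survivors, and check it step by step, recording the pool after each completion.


The answer: abort T_e and T_d.
Key observation: T_g was stuck for good until T_e and T_d gave back (3, 2); in the order shown it finishes at step 3.
Minimality, checking each single-abort alternative: T_e alone leaves T_d blocked (short on type-D units); T_b alone leaves T_e blocked (short on type-A units and type-D units); T_d alone leaves T_e blocked (short on type-D units); T_g alone leaves T_e blocked (short on type-D units); T_i alone leaves T_e blocked (short on type-A units and type-D units).
One survivor order: T_i, T_b, T_g. Step-by-step check (post-abort pool first):
  pool = (4, 3)
  run T_i (needs (1, 1), free (4, 3)); after release of (1, 3) the pool is (5, 6)
  run T_b (needs (2, 4), free (5, 6)); after release of (0, 2) the pool is (5, 8)
  run T_g (needs (2, 8), free (5, 8)); after release of (1, 1) the pool is (6, 9)


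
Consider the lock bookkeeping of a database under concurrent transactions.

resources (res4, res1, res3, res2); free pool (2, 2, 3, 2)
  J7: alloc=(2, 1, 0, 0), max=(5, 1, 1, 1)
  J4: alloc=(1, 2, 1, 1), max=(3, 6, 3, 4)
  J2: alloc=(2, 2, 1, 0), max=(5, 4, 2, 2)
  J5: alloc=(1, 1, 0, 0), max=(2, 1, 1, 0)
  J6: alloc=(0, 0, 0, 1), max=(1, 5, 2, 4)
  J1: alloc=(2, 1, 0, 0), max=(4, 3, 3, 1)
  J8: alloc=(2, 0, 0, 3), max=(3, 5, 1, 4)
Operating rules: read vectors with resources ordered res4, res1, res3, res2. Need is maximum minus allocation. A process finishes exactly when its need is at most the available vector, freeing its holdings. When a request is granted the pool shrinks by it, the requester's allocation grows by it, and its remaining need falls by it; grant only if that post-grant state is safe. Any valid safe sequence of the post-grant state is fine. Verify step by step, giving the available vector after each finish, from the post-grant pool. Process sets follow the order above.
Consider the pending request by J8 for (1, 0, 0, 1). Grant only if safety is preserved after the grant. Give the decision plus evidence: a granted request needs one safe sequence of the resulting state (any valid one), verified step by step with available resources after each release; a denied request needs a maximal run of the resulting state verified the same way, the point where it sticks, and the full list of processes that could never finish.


GRANT. The post-grant state is safe; one safe sequence: J5, J1, J7, J8, J6, J4, J2.
Key observation: (1, 2, 3, 1) free after granting still covers J5 first, and each release covers the next.
Step-by-step check of the post-grant state:
  pool = (1, 2, 3, 1)
  J5 needs (1, 0, 1, 0) <= (1, 2, 3, 1) -> finishes; pool += (1, 1, 0, 0) = (2, 3, 3, 1)
  J1 needs (2, 2, 3, 1) <= (2, 3, 3, 1) -> finishes; pool += (2, 1, 0, 0) = (4, 4, 3, 1)
  J7 needs (3, 0, 1, 1) <= (4, 4, 3, 1) -> finishes; pool += (2, 1, 0, 0) = (6, 5, 3, 1)
  J8 needs (0, 5, 1, 0) <= (6, 5, 3, 1) -> finishes; pool += (3, 0, 0, 4) = (9, 5, 3, 5)
  J6 needs (1, 5, 2, 3) <= (9, 5, 3, 5) -> finishes; pool += (0, 0, 0, 1) = (9, 5, 3, 6)
  J4 needs (2, 4, 2, 3) <= (9, 5, 3, 6) -> finishes; pool += (1, 2, 1, 1) = (10, 7, 4, 7)
  J2 needs (3, 2, 1, 2) <= (10, 7, 4, 7) -> finishes; pool += (2, 2, 1, 0) = (12, 9, 5, 7)


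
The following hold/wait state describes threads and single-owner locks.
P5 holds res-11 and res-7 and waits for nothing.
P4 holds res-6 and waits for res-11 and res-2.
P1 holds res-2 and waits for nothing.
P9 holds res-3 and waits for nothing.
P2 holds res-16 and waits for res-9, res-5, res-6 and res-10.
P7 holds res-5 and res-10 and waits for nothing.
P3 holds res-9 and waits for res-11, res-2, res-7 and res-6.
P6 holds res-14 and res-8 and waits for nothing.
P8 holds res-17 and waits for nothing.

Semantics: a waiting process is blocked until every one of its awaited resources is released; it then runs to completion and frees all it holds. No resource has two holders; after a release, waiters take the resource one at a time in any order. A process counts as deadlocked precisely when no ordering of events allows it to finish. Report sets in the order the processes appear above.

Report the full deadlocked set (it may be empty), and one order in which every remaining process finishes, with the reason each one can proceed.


Nothing here is deadlocked.
Key observation: although several processes wait, no cycle exists — each chain bottoms out at a free runner.
The rest can finish in the order P1, P5, P4, P3, P6, P8, P7, P2, P9.
Walking it through:
  P1: no waits; runs immediately, freeing res-2
  P5: no waits; runs immediately, freeing res-11 and res-7
  P4 waits on res-11 and res-2 — all released -> runs and releases res-6
  P3 waits on res-11, res-2, res-7 and res-6 — all released -> runs and releases res-9
  P6: no waits; runs immediately, freeing res-14 and res-8
  P8: no waits; runs immediately, freeing res-17
  P7: no waits; runs immediately, freeing res-5 and res-10
  P2 waits on res-9, res-5, res-6 and res-10 — all released -> runs and releases res-16
  P9: no waits; runs immediately, freeing res-3


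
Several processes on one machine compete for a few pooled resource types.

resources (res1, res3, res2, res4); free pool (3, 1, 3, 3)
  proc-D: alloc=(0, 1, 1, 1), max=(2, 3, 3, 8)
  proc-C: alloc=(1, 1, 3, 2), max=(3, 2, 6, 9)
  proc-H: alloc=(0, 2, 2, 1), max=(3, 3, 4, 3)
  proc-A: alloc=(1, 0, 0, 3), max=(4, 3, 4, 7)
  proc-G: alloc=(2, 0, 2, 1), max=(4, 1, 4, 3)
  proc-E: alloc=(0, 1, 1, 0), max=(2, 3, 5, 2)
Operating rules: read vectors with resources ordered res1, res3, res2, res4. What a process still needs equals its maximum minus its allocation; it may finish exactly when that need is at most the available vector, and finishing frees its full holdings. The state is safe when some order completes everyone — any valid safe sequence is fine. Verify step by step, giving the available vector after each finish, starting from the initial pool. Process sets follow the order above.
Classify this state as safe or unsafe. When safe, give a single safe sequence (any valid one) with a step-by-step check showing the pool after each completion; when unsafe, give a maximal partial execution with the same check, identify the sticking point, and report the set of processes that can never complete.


SAFE, for example via the order proc-H, proc-G, proc-A, proc-C, proc-E, proc-D.
Key observation: reading the order forward, proc-H is the first process whose need (3, 1, 2, 2) meets the free pool (3, 1, 3, 3) exactly on a resource it requests.
Check, step by step:
  pool = (3, 1, 3, 3)
  proc-H needs (3, 1, 2, 2) <= (3, 1, 3, 3) -> finishes; pool += (0, 2, 2, 1) = (3, 3, 5, 4)
  proc-G needs (2, 1, 2, 2) <= (3, 3, 5, 4) -> finishes; pool += (2, 0, 2, 1) = (5, 3, 7, 5)
  proc-A needs (3, 3, 4, 4) <= (5, 3, 7, 5) -> finishes; pool += (1, 0, 0, 3) = (6, 3, 7, 8)
  proc-C needs (2, 1, 3, 7) <= (6, 3, 7, 8) -> finishes; pool += (1, 1, 3, 2) = (7, 4, 10, 10)
  proc-E needs (2, 2, 4, 2) <= (7, 4, 10, 10) -> finishes; pool += (0, 1, 1, 0) = (7, 5, 11, 10)
  proc-D needs (2, 2, 2, 7) <= (7, 5, 11, 10) -> finishes; pool += (0, 1, 1, 1) = (7, 6, 12, 11)


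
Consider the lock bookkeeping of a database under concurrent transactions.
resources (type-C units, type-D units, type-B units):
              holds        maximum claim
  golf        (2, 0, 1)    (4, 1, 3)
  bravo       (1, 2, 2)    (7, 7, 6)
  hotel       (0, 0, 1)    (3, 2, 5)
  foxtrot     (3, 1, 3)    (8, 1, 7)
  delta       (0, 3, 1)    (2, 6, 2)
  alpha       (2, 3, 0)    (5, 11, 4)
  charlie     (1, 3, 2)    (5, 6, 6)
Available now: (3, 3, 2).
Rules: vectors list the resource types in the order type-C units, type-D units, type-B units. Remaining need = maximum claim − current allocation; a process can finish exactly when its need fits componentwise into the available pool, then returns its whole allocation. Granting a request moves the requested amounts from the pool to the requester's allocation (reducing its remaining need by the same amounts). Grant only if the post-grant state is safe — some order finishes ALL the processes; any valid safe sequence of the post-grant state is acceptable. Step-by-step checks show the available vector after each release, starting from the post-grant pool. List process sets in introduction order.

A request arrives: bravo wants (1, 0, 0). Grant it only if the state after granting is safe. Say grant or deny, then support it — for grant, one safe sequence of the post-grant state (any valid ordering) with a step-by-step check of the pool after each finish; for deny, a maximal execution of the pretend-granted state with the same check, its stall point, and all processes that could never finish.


GRANT: granting preserves safety; a valid post-grant sequence is delta, golf, charlie, hotel, bravo, alpha, foxtrot.
Key observation: the transfer keeps a workable pool ((2, 3, 2)); delta starts the safe sequence.
Verifying the post-grant state step by step:
  pool = (2, 3, 2)
  run delta (needs (2, 3, 1), free (2, 3, 2)); after release of (0, 3, 1) the pool is (2, 6, 3)
  run golf (needs (2, 1, 2), free (2, 6, 3)); after release of (2, 0, 1) the pool is (4, 6, 4)
  run charlie (needs (4, 3, 4), free (4, 6, 4)); after release of (1, 3, 2) the pool is (5, 9, 6)
  run hotel (needs (3, 2, 4), free (5, 9, 6)); after release of (0, 0, 1) the pool is (5, 9, 7)
  run bravo (needs (5, 5, 4), free (5, 9, 7)); after release of (2, 2, 2) the pool is (7, 11, 9)
  run alpha (needs (3, 8, 4), free (7, 11, 9)); after release of (2, 3, 0) the pool is (9, 14, 9)
  run foxtrot (needs (5, 0, 4), free (9, 14, 9)); after release of (3, 1, 3) the pool is (12, 15, 12)


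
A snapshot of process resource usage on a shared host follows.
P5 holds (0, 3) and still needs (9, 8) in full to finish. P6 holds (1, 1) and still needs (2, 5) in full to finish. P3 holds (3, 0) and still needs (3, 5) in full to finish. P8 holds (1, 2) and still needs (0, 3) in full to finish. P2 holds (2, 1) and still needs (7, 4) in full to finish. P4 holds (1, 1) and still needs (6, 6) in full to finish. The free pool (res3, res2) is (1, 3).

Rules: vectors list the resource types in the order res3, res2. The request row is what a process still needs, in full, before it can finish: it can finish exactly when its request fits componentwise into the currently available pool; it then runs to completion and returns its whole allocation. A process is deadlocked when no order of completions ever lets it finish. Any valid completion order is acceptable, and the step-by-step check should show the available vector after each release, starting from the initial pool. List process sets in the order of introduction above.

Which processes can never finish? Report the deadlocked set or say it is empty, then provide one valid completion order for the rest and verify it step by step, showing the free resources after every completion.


The deadlocked set is empty.
Key observation: there is always a runnable process — P8 first — so the state unwinds completely.
A valid finishing order for the others: P8, P6, P3, P4, P2, P5. Verifying each step:
  pool = (1, 3)
  P8 needs (0, 3) <= (1, 3) -> finishes; pool += (1, 2) = (2, 5)
  P6 needs (2, 5) <= (2, 5) -> finishes; pool += (1, 1) = (3, 6)
  P3 needs (3, 5) <= (3, 6) -> finishes; pool += (3, 0) = (6, 6)
  P4 needs (6, 6) <= (6, 6) -> finishes; pool += (1, 1) = (7, 7)
  P2 needs (7, 4) <= (7, 7) -> finishes; pool += (2, 1) = (9, 8)
  P5 needs (9, 8) <= (9, 8) -> finishes; pool += (0, 3) = (9, 11)


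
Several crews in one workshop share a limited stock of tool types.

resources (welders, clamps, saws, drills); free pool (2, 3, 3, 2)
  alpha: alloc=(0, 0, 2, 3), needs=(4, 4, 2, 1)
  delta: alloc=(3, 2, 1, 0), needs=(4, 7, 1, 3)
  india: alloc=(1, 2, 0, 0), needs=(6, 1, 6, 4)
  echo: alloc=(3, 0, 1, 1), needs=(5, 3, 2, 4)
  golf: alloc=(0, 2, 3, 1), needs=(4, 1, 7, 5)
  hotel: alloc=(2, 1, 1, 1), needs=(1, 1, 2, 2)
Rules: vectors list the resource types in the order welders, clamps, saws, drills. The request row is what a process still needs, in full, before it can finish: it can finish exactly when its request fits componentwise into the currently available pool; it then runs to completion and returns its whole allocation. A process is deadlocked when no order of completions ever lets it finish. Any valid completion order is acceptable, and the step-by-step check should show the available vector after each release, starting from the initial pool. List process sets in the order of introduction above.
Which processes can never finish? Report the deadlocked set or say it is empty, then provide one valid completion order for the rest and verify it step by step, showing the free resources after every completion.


The deadlocked set is delta, india, echo and golf.
Key observation: after hotel, alpha the pool peaks at (4, 4, 6, 6), and each blocked process is short somewhere: delta on clamps; india on welders; echo on welders; golf on saws.
A valid finishing order for the others: hotel, alpha. Step-by-step check:
  pool = (2, 3, 3, 2)
  run hotel (needs (1, 1, 2, 2), free (2, 3, 3, 2)); after release of (2, 1, 1, 1) the pool is (4, 4, 4, 3)
  run alpha (needs (4, 4, 2, 1), free (4, 4, 4, 3)); after release of (0, 0, 2, 3) the pool is (4, 4, 6, 6)
The stuck group stays short no matter what:
  delta cannot run: need (4, 7, 1, 3) vs free (4, 4, 6, 6) (insufficient clamps)
  india cannot run: need (6, 1, 6, 4) vs free (4, 4, 6, 6) (insufficient welders)
  echo cannot run: need (5, 3, 2, 4) vs free (4, 4, 6, 6) (insufficient welders)
  golf cannot run: need (4, 1, 7, 5) vs free (4, 4, 6, 6) (insufficient saws)


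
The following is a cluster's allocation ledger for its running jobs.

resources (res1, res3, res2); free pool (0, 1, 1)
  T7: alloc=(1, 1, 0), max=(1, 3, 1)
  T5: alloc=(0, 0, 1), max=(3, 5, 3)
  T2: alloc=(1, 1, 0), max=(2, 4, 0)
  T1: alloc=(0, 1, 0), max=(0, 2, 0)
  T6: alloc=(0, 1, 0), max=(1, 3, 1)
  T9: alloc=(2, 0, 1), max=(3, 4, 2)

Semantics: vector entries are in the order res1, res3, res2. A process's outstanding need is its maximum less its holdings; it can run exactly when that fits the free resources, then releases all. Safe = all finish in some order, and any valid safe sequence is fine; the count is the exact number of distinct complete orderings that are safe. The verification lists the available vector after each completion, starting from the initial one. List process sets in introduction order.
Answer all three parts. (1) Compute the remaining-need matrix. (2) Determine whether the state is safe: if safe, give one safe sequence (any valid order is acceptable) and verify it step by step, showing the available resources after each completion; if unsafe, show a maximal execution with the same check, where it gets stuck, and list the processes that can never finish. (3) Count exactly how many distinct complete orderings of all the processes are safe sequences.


(1) Remaining need (order res1, res3, res2):
  T7: (0, 2, 1)
  T5: (3, 5, 2)
  T2: (1, 3, 0)
  T1: (0, 1, 0)
  T6: (1, 2, 1)
  T9: (1, 4, 1)
(2) SAFE, for example via the order T1, T7, T6, T9, T2, T5.
Key observation: the order's first zero-slack moment is T1 ((0, 1, 0) needed, (0, 1, 1) free — a requested resource with nothing to spare).
Check, step by step:
  pool = (0, 1, 1)
  run T1 (needs (0, 1, 0), free (0, 1, 1)); after release of (0, 1, 0) the pool is (0, 2, 1)
  run T7 (needs (0, 2, 1), free (0, 2, 1)); after release of (1, 1, 0) the pool is (1, 3, 1)
  run T6 (needs (1, 2, 1), free (1, 3, 1)); after release of (0, 1, 0) the pool is (1, 4, 1)
  run T9 (needs (1, 4, 1), free (1, 4, 1)); after release of (2, 0, 1) the pool is (3, 4, 2)
  run T2 (needs (1, 3, 0), free (3, 4, 2)); after release of (1, 1, 0) the pool is (4, 5, 2)
  run T5 (needs (3, 5, 2), free (4, 5, 2)); after release of (0, 0, 1) the pool is (4, 5, 3)
(3) The exact count: 4 of the possible complete orderings are safe sequences.


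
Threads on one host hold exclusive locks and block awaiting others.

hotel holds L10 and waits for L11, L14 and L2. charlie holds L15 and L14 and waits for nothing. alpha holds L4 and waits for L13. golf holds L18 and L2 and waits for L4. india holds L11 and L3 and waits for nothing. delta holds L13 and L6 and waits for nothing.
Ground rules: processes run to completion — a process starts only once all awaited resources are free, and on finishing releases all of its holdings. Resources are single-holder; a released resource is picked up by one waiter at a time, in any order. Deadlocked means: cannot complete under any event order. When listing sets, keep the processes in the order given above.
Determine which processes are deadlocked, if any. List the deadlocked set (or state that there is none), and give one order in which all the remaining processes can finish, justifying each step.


The deadlocked set is empty.
Key observation: although several processes wait, no cycle exists — each chain bottoms out at a free runner.
A valid finishing order for the others: delta, charlie, alpha, india, golf, hotel.
Check, step by step:
  delta: no waits; runs immediately, freeing L13 and L6
  charlie: no waits; runs immediately, freeing L15 and L14
  run alpha (all its waits — L13 — are resolved); releases L4
  india: no waits; runs immediately, freeing L11 and L3
  run golf (all its waits — L4 — are resolved); releases L18 and L2
  run hotel (all its waits — L11, L14 and L2 — are resolved); releases L10


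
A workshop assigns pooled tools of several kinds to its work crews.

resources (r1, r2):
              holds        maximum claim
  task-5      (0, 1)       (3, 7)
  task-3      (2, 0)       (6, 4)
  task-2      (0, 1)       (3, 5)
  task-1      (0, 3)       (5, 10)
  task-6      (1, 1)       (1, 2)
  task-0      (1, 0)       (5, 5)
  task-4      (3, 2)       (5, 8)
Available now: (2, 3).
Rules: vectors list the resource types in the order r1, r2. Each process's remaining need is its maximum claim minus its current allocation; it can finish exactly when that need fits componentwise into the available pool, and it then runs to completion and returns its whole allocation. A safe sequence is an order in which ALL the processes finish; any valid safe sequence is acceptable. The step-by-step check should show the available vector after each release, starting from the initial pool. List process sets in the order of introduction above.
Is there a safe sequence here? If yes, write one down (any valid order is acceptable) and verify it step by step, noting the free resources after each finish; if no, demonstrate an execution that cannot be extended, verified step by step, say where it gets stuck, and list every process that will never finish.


UNSAFE — no complete ordering exists.
Key observation: after task-6, task-2 the pool peaks at (3, 5), and each blocked process is short somewhere: task-5 on r2; task-3 on r1; task-1 on r1, r2; task-0 on r1; task-4 on r2.
The run task-6, task-2 cannot be extended any further. Step-by-step check:
  pool = (2, 3)
  task-6: need (0, 1) fits (2, 3); releases (1, 1), pool now (3, 4)
  task-2: need (3, 4) fits (3, 4); releases (0, 1), pool now (3, 5)
  blocked: task-5 wants (3, 6), pool (3, 5) — not enough r2
  blocked: task-3 wants (4, 4), pool (3, 5) — not enough r1
  blocked: task-1 wants (5, 7), pool (3, 5) — not enough r1 and r2
  blocked: task-0 wants (4, 5), pool (3, 5) — not enough r1
  blocked: task-4 wants (2, 6), pool (3, 5) — not enough r2
Permanently blocked: task-5, task-3, task-1, task-0 and task-4.
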